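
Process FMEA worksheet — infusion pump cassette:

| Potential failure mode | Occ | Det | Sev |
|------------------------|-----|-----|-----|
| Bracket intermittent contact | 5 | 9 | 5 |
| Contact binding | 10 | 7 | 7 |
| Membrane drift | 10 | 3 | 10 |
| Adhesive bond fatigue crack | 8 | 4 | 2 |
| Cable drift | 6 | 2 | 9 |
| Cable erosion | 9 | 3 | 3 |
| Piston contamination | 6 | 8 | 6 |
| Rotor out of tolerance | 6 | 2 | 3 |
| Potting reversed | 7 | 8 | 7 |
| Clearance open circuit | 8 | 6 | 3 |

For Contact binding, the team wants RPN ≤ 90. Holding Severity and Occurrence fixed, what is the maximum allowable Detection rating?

1

Contact binding: S=7, O=10, D=7 → current RPN = 490.
Fixed product = 70. Need 70 × D ≤ 90, so D ≤ 90/70 = 1.29.
Maximum integer Detection rating = 1 (gives RPN 70; D=2 would give 140 > 90).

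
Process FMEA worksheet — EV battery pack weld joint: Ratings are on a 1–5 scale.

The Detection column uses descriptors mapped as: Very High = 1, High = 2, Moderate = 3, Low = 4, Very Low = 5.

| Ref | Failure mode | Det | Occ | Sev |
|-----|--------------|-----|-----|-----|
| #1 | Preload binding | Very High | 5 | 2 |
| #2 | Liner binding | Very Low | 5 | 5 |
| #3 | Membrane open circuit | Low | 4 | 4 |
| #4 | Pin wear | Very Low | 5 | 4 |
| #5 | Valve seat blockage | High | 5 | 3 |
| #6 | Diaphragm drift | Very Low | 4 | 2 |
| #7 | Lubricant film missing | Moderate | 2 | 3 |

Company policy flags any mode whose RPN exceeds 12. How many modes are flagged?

RPN = Severity × Occurrence × Detection:
  #1: 2 × 5 × 1 = 10
  #2: 5 × 5 × 5 = 125
  #3: 4 × 4 × 4 = 64
  #4: 4 × 5 × 5 = 100
  #5: 3 × 5 × 2 = 30
  #6: 2 × 4 × 5 = 40
  #7: 3 × 2 × 3 = 18
Modes with RPN > 12: #2 (125), #3 (64), #4 (100), #5 (30), #6 (40), #7 (18) → 6.

6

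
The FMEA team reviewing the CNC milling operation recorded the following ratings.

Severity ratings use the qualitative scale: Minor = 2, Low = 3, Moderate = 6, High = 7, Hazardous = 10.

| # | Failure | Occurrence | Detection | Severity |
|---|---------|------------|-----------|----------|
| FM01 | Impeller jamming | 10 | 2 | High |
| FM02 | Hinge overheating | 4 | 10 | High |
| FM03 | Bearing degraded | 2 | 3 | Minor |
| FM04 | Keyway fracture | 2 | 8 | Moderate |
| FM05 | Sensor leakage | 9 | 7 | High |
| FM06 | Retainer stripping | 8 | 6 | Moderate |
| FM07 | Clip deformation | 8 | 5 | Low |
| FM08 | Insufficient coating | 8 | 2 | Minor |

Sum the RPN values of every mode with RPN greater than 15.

1397

RPN = Severity × Occurrence × Detection:
  FM01: 7 × 10 × 2 = 140
  FM02: 7 × 4 × 10 = 280
  FM03: 2 × 2 × 3 = 12
  FM04: 6 × 2 × 8 = 96
  FM05: 7 × 9 × 7 = 441
  FM06: 6 × 8 × 6 = 288
  FM07: 3 × 8 × 5 = 120
  FM08: 2 × 8 × 2 = 32
RPN > 15: FM01 (140), FM02 (280), FM04 (96), FM05 (441), FM06 (288), FM07 (120), FM08 (32).
Sum: 140 + 280 + 96 + 441 + 288 + 120 + 32 = 1397.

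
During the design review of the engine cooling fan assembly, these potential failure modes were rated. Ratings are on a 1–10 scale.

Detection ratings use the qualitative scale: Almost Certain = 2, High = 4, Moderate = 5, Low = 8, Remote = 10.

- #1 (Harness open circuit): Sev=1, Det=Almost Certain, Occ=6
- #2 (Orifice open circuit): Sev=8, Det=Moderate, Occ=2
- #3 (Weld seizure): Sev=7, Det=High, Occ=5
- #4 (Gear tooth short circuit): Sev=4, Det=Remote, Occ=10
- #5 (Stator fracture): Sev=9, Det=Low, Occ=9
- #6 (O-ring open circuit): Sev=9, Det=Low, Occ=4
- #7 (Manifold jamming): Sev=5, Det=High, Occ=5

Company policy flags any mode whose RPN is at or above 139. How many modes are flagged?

RPN = Severity × Occurrence × Detection:
  #1: 1 × 6 × 2 = 12
  #2: 8 × 2 × 5 = 80
  #3: 7 × 5 × 4 = 140
  #4: 4 × 10 × 10 = 400
  #5: 9 × 9 × 8 = 648
  #6: 9 × 4 × 8 = 288
  #7: 5 × 5 × 4 = 100
Modes with RPN ≥ 139: #3 (140), #4 (400), #5 (648), #6 (288) → 4.

4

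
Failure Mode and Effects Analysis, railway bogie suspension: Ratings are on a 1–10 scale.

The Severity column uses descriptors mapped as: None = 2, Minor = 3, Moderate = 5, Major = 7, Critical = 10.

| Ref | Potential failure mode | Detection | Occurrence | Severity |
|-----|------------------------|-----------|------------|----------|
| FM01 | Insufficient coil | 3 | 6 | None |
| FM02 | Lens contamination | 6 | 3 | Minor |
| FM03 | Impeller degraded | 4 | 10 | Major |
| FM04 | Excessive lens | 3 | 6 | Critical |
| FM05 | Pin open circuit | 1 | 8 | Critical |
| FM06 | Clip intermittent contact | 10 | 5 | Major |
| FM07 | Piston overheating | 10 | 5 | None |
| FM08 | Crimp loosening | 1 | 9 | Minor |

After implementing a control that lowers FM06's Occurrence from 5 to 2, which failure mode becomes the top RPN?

FM03

RPN = Severity × Occurrence × Detection:
  FM01: 2 × 6 × 3 = 36
  FM02: 3 × 3 × 6 = 54
  FM03: 7 × 10 × 4 = 280
  FM04: 10 × 6 × 3 = 180
  FM05: 10 × 8 × 1 = 80
  FM06: 7 × 5 × 10 = 350
  FM07: 2 × 5 × 10 = 100
  FM08: 3 × 9 × 1 = 27
After action: FM06 → 7 × 2 × 10 = 140.
Revised RPNs: FM03=280, FM04=180, FM06=140, FM07=100, FM05=80, FM02=54, FM01=36, FM08=27.
Highest is now FM03 (280).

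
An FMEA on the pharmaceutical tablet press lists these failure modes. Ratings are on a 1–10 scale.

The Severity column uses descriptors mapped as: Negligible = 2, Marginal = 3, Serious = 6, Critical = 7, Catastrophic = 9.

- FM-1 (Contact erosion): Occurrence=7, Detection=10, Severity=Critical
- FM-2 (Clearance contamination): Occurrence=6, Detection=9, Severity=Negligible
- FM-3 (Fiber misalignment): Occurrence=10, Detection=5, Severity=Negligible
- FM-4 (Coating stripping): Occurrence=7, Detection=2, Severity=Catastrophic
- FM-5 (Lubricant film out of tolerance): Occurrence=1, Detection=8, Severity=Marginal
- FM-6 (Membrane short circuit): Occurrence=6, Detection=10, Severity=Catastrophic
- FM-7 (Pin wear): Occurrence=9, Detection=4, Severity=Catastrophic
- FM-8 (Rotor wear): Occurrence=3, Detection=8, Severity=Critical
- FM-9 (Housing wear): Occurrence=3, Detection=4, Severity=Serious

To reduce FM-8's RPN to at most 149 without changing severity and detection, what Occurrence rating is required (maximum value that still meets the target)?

2

FM-8: S=7, O=3, D=8 → current RPN = 168.
Fixed product = 56. Need 56 × O ≤ 149, so O ≤ 149/56 = 2.66.
Maximum integer Occurrence rating = 2 (gives RPN 112; O=3 would give 168 > 149).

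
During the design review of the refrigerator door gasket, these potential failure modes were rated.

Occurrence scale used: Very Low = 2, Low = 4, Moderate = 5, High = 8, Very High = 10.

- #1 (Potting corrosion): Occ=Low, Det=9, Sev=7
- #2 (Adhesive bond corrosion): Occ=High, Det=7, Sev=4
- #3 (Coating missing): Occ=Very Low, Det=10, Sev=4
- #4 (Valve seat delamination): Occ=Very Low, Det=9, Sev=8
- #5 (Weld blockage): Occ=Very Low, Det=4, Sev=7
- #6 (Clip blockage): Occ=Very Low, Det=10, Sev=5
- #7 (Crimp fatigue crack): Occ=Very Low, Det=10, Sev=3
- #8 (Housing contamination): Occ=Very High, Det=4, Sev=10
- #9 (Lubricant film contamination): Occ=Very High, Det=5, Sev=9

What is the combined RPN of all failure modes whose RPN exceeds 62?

1650

RPN = Severity × Occurrence × Detection:
  #1: 7 × 4 × 9 = 252
  #2: 4 × 8 × 7 = 224
  #3: 4 × 2 × 10 = 80
  #4: 8 × 2 × 9 = 144
  #5: 7 × 2 × 4 = 56
  #6: 5 × 2 × 10 = 100
  #7: 3 × 2 × 10 = 60
  #8: 10 × 10 × 4 = 400
  #9: 9 × 10 × 5 = 450
RPN > 62: #1 (252), #2 (224), #3 (80), #4 (144), #6 (100), #8 (400), #9 (450).
Sum: 252 + 224 + 80 + 144 + 100 + 400 + 450 = 1650.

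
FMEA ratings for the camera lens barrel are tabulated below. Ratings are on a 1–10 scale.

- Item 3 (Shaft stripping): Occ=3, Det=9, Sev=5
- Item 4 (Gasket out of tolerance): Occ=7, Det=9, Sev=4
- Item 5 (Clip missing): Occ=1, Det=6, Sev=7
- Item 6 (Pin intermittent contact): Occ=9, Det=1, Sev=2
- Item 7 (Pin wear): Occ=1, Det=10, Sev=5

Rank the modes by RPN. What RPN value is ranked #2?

RPN = Severity × Occurrence × Detection:
  Item 3: 5 × 3 × 9 = 135
  Item 4: 4 × 7 × 9 = 252
  Item 5: 7 × 1 × 6 = 42
  Item 6: 2 × 9 × 1 = 18
  Item 7: 5 × 1 × 10 = 50
Sorted descending: 252, 135, 50, 42, 18.
The second-highest RPN is 135 (Item 3).

135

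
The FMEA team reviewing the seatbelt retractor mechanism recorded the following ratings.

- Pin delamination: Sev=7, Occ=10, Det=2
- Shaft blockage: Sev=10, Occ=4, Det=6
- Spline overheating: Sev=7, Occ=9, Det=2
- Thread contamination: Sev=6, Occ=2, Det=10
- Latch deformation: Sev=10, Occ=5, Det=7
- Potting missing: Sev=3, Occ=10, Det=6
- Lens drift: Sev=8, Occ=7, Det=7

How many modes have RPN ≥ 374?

1

RPN = Severity × Occurrence × Detection:
  Pin delamination: 7 × 10 × 2 = 140
  Shaft blockage: 10 × 4 × 6 = 240
  Spline overheating: 7 × 9 × 2 = 126
  Thread contamination: 6 × 2 × 10 = 120
  Latch deformation: 10 × 5 × 7 = 350
  Potting missing: 3 × 10 × 6 = 180
  Lens drift: 8 × 7 × 7 = 392
Modes with RPN ≥ 374: Lens drift (392) → 1.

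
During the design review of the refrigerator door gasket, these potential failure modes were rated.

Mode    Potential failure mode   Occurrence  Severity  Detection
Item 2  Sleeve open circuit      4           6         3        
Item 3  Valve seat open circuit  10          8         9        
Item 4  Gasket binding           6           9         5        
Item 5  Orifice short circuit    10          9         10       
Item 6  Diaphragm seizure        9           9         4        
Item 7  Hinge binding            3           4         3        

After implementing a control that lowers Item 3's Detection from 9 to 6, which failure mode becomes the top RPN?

RPN = Severity × Occurrence × Detection:
  Item 2: 6 × 4 × 3 = 72
  Item 3: 8 × 10 × 9 = 720
  Item 4: 9 × 6 × 5 = 270
  Item 5: 9 × 10 × 10 = 900
  Item 6: 9 × 9 × 4 = 324
  Item 7: 4 × 3 × 3 = 36
After action: Item 3 → 8 × 10 × 6 = 480.
Revised RPNs: Item 5=900, Item 3=480, Item 6=324, Item 4=270, Item 2=72, Item 7=36.
Highest is now Item 5 (900).

Item 5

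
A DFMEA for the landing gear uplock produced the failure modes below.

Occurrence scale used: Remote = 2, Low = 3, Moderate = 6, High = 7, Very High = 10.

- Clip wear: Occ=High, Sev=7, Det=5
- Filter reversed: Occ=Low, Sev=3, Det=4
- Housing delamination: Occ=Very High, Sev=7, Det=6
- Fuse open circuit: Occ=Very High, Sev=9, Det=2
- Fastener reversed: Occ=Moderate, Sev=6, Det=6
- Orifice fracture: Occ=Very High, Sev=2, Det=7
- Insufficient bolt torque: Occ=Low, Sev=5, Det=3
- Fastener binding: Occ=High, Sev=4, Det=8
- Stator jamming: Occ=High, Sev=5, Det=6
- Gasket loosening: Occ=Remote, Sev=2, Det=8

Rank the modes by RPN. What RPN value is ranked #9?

36

RPN = Severity × Occurrence × Detection:
  Clip wear: 7 × 7 × 5 = 245
  Filter reversed: 3 × 3 × 4 = 36
  Housing delamination: 7 × 10 × 6 = 420
  Fuse open circuit: 9 × 10 × 2 = 180
  Fastener reversed: 6 × 6 × 6 = 216
  Orifice fracture: 2 × 10 × 7 = 140
  Insufficient bolt torque: 5 × 3 × 3 = 45
  Fastener binding: 4 × 7 × 8 = 224
  Stator jamming: 5 × 7 × 6 = 210
  Gasket loosening: 2 × 2 × 8 = 32
Sorted descending: 420, 245, 224, 216, 210, 180, 140, 45, 36, 32.
The 9th-highest RPN is 36 (Filter reversed).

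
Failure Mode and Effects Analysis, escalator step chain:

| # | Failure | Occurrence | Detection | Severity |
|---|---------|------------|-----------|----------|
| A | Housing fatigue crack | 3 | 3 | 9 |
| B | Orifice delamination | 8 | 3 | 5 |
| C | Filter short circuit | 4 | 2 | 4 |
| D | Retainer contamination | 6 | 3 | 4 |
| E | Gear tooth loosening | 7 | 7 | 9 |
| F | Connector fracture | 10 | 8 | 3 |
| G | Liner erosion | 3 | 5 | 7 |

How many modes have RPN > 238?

RPN = Severity × Occurrence × Detection:
  A: 9 × 3 × 3 = 81
  B: 5 × 8 × 3 = 120
  C: 4 × 4 × 2 = 32
  D: 4 × 6 × 3 = 72
  E: 9 × 7 × 7 = 441
  F: 3 × 10 × 8 = 240
  G: 7 × 3 × 5 = 105
Modes with RPN > 238: E (441), F (240) → 2.

2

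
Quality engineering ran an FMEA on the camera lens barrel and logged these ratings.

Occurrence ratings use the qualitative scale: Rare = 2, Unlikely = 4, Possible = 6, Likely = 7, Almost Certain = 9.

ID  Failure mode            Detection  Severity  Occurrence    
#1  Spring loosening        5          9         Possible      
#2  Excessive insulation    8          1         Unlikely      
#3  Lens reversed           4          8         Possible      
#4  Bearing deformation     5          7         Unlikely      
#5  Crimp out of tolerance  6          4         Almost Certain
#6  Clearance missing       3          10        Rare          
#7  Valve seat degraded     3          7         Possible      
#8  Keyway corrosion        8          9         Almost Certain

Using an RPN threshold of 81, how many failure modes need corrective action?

6

RPN = Severity × Occurrence × Detection:
  #1: 9 × 6 × 5 = 270
  #2: 1 × 4 × 8 = 32
  #3: 8 × 6 × 4 = 192
  #4: 7 × 4 × 5 = 140
  #5: 4 × 9 × 6 = 216
  #6: 10 × 2 × 3 = 60
  #7: 7 × 6 × 3 = 126
  #8: 9 × 9 × 8 = 648
Modes with RPN ≥ 81: #1 (270), #3 (192), #4 (140), #5 (216), #7 (126), #8 (648) → 6.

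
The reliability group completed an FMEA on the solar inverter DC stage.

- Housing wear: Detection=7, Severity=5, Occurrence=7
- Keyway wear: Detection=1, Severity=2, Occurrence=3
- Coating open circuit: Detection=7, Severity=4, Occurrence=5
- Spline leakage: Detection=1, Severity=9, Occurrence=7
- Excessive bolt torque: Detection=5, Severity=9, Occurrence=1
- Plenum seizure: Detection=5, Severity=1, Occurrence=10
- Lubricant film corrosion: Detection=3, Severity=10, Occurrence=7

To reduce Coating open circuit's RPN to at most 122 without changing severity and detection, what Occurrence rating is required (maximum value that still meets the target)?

Coating open circuit: S=4, O=5, D=7 → current RPN = 140.
Fixed product = 28. Need 28 × O ≤ 122, so O ≤ 122/28 = 4.36.
Maximum integer Occurrence rating = 4 (gives RPN 112; O=5 would give 140 > 122).

4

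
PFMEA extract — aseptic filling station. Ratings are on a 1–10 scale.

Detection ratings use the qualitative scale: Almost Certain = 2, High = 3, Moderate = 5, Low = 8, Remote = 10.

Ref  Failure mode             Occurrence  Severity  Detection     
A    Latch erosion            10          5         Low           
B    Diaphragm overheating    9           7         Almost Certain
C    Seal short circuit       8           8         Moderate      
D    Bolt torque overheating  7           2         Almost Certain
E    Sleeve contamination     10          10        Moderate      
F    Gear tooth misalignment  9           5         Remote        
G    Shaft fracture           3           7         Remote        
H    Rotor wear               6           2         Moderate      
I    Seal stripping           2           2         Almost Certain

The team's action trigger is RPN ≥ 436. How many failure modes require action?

RPN = Severity × Occurrence × Detection:
  A: 5 × 10 × 8 = 400
  B: 7 × 9 × 2 = 126
  C: 8 × 8 × 5 = 320
  D: 2 × 7 × 2 = 28
  E: 10 × 10 × 5 = 500
  F: 5 × 9 × 10 = 450
  G: 7 × 3 × 10 = 210
  H: 2 × 6 × 5 = 60
  I: 2 × 2 × 2 = 8
Modes with RPN ≥ 436: E (500), F (450) → 2.

2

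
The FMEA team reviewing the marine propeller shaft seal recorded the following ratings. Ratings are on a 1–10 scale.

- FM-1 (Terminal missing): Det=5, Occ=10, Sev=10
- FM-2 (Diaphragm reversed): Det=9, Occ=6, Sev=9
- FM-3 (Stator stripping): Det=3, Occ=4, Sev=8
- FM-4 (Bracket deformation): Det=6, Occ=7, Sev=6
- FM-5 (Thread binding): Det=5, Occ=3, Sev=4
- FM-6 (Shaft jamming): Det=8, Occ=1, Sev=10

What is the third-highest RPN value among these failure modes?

RPN = Severity × Occurrence × Detection:
  FM-1: 10 × 10 × 5 = 500
  FM-2: 9 × 6 × 9 = 486
  FM-3: 8 × 4 × 3 = 96
  FM-4: 6 × 7 × 6 = 252
  FM-5: 4 × 3 × 5 = 60
  FM-6: 10 × 1 × 8 = 80
Sorted descending: 500, 486, 252, 96, 80, 60.
The third-highest RPN is 252 (FM-4).

252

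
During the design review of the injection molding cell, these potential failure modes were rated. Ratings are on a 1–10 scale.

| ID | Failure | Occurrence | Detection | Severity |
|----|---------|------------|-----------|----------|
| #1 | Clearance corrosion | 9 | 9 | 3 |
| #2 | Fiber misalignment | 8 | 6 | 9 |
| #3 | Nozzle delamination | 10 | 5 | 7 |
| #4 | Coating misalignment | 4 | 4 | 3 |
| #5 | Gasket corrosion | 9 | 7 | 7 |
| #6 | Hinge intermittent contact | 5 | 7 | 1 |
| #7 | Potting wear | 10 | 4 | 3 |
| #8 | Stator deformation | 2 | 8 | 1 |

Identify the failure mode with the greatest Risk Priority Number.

#5

RPN = Severity × Occurrence × Detection:
  #1: 3 × 9 × 9 = 243
  #2: 9 × 8 × 6 = 432
  #3: 7 × 10 × 5 = 350
  #4: 3 × 4 × 4 = 48
  #5: 7 × 9 × 7 = 441
  #6: 1 × 5 × 7 = 35
  #7: 3 × 10 × 4 = 120
  #8: 1 × 2 × 8 = 16
Highest RPN is 441 → #5.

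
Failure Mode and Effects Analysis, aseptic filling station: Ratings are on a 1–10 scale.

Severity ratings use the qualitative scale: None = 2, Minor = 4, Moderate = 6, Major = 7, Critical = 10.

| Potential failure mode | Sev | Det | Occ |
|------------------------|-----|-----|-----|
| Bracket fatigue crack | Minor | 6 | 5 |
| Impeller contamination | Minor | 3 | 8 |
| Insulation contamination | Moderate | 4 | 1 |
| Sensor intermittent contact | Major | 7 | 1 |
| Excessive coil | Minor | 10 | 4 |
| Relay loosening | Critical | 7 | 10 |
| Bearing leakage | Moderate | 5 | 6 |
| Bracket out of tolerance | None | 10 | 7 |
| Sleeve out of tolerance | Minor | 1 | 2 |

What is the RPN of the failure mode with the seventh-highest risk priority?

49

RPN = Severity × Occurrence × Detection:
  Bracket fatigue crack: 4 × 5 × 6 = 120
  Impeller contamination: 4 × 8 × 3 = 96
  Insulation contamination: 6 × 1 × 4 = 24
  Sensor intermittent contact: 7 × 1 × 7 = 49
  Excessive coil: 4 × 4 × 10 = 160
  Relay loosening: 10 × 10 × 7 = 700
  Bearing leakage: 6 × 6 × 5 = 180
  Bracket out of tolerance: 2 × 7 × 10 = 140
  Sleeve out of tolerance: 4 × 2 × 1 = 8
Sorted descending: 700, 180, 160, 140, 120, 96, 49, 24, 8.
The seventh-highest RPN is 49 (Sensor intermittent contact).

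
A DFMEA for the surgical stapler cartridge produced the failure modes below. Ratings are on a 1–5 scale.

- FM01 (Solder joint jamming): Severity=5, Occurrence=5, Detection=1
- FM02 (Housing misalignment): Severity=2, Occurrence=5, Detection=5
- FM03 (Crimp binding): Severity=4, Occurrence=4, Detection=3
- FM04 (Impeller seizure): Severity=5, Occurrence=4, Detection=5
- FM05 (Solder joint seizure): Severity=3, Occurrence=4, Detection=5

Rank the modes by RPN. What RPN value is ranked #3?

50

RPN = Severity × Occurrence × Detection:
  FM01: 5 × 5 × 1 = 25
  FM02: 2 × 5 × 5 = 50
  FM03: 4 × 4 × 3 = 48
  FM04: 5 × 4 × 5 = 100
  FM05: 3 × 4 × 5 = 60
Sorted descending: 100, 60, 50, 48, 25.
The third-highest RPN is 50 (FM02).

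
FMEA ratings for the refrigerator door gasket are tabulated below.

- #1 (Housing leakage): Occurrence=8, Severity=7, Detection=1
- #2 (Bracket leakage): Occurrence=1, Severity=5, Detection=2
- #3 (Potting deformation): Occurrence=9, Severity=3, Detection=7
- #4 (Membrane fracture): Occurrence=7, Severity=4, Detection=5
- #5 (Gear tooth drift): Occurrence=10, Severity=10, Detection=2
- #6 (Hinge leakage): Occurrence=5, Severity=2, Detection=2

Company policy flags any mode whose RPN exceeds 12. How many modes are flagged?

5

RPN = Severity × Occurrence × Detection:
  #1: 7 × 8 × 1 = 56
  #2: 5 × 1 × 2 = 10
  #3: 3 × 9 × 7 = 189
  #4: 4 × 7 × 5 = 140
  #5: 10 × 10 × 2 = 200
  #6: 2 × 5 × 2 = 20
Modes with RPN > 12: #1 (56), #3 (189), #4 (140), #5 (200), #6 (20) → 5.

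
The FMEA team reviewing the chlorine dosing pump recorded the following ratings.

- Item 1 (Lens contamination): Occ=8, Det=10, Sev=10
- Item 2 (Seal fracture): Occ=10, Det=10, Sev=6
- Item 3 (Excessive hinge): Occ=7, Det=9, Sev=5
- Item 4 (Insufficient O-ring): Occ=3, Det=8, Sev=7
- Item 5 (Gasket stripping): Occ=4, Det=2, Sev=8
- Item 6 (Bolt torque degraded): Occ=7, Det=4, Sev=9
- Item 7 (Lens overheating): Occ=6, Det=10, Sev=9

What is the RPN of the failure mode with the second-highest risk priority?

RPN = Severity × Occurrence × Detection:
  Item 1: 10 × 8 × 10 = 800
  Item 2: 6 × 10 × 10 = 600
  Item 3: 5 × 7 × 9 = 315
  Item 4: 7 × 3 × 8 = 168
  Item 5: 8 × 4 × 2 = 64
  Item 6: 9 × 7 × 4 = 252
  Item 7: 9 × 6 × 10 = 540
Sorted descending: 800, 600, 540, 315, 252, 168, 64.
The second-highest RPN is 600 (Item 2).

600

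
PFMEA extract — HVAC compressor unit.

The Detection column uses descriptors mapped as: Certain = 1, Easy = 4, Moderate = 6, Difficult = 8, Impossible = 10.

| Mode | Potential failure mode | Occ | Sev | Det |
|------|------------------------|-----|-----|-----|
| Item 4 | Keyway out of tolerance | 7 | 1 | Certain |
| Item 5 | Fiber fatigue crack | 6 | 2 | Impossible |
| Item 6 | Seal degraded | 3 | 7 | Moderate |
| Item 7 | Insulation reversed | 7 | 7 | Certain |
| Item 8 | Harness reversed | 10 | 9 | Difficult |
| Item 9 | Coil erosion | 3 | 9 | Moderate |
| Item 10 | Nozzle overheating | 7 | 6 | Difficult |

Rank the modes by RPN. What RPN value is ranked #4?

126

RPN = Severity × Occurrence × Detection:
  Item 4: 1 × 7 × 1 = 7
  Item 5: 2 × 6 × 10 = 120
  Item 6: 7 × 3 × 6 = 126
  Item 7: 7 × 7 × 1 = 49
  Item 8: 9 × 10 × 8 = 720
  Item 9: 9 × 3 × 6 = 162
  Item 10: 6 × 7 × 8 = 336
Sorted descending: 720, 336, 162, 126, 120, 49, 7.
The fourth-highest RPN is 126 (Item 6).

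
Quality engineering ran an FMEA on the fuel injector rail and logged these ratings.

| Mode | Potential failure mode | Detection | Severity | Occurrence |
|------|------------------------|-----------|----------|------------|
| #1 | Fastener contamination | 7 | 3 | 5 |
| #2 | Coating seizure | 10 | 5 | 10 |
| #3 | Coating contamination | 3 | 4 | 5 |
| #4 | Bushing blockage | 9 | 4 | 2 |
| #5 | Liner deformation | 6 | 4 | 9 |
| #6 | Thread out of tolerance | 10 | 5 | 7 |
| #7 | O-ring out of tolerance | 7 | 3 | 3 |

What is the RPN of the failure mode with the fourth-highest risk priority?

RPN = Severity × Occurrence × Detection:
  #1: 3 × 5 × 7 = 105
  #2: 5 × 10 × 10 = 500
  #3: 4 × 5 × 3 = 60
  #4: 4 × 2 × 9 = 72
  #5: 4 × 9 × 6 = 216
  #6: 5 × 7 × 10 = 350
  #7: 3 × 3 × 7 = 63
Sorted descending: 500, 350, 216, 105, 72, 63, 60.
The fourth-highest RPN is 105 (#1).

105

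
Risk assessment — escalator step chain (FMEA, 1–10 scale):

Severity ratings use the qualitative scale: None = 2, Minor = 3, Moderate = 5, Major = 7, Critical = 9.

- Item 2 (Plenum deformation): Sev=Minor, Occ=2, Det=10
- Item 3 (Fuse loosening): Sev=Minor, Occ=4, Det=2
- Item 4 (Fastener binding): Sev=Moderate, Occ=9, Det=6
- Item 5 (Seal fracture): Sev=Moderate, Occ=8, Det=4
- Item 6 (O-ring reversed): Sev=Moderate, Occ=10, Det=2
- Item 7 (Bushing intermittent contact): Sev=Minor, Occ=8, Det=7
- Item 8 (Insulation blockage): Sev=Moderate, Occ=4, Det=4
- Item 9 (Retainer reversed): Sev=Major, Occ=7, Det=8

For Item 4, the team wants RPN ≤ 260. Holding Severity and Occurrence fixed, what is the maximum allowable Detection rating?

Item 4: S=5, O=9, D=6 → current RPN = 270.
Fixed product = 45. Need 45 × D ≤ 260, so D ≤ 260/45 = 5.78.
Maximum integer Detection rating = 5 (gives RPN 225; D=6 would give 270 > 260).

5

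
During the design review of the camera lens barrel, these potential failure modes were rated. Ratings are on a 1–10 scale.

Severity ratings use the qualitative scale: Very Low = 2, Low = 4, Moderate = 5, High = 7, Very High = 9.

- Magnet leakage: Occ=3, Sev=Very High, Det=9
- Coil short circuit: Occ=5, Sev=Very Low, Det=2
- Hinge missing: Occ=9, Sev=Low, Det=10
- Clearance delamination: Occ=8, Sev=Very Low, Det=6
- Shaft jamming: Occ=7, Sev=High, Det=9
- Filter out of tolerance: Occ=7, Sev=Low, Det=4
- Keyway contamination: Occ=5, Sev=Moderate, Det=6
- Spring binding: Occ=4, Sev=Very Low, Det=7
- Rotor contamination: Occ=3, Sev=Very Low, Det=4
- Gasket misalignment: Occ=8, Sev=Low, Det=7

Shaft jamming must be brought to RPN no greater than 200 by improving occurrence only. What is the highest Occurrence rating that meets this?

3

Shaft jamming: S=7, O=7, D=9 → current RPN = 441.
Fixed product = 63. Need 63 × O ≤ 200, so O ≤ 200/63 = 3.17.
Maximum integer Occurrence rating = 3 (gives RPN 189; O=4 would give 252 > 200).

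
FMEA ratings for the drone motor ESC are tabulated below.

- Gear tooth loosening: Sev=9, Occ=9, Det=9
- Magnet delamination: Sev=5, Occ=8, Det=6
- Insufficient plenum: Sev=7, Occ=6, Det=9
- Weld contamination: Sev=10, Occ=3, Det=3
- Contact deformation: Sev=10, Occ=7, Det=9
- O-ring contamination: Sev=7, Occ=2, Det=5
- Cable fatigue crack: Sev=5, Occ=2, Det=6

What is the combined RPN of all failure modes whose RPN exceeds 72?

RPN = Severity × Occurrence × Detection:
  Gear tooth loosening: 9 × 9 × 9 = 729
  Magnet delamination: 5 × 8 × 6 = 240
  Insufficient plenum: 7 × 6 × 9 = 378
  Weld contamination: 10 × 3 × 3 = 90
  Contact deformation: 10 × 7 × 9 = 630
  O-ring contamination: 7 × 2 × 5 = 70
  Cable fatigue crack: 5 × 2 × 6 = 60
RPN > 72: Gear tooth loosening (729), Magnet delamination (240), Insufficient plenum (378), Weld contamination (90), Contact deformation (630).
Sum: 729 + 240 + 378 + 90 + 630 = 2067.

2067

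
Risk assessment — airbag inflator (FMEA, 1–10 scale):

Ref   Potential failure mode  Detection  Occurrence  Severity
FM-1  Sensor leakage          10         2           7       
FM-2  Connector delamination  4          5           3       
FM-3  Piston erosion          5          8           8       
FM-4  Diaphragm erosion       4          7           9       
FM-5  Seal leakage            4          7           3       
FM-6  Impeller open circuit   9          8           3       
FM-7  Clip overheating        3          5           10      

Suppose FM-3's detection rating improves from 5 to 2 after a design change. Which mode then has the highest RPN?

RPN = Severity × Occurrence × Detection:
  FM-1: 7 × 2 × 10 = 140
  FM-2: 3 × 5 × 4 = 60
  FM-3: 8 × 8 × 5 = 320
  FM-4: 9 × 7 × 4 = 252
  FM-5: 3 × 7 × 4 = 84
  FM-6: 3 × 8 × 9 = 216
  FM-7: 10 × 5 × 3 = 150
After action: FM-3 → 8 × 8 × 2 = 128.
Revised RPNs: FM-4=252, FM-6=216, FM-7=150, FM-1=140, FM-3=128, FM-5=84, FM-2=60.
Highest is now FM-4 (252).

FM-4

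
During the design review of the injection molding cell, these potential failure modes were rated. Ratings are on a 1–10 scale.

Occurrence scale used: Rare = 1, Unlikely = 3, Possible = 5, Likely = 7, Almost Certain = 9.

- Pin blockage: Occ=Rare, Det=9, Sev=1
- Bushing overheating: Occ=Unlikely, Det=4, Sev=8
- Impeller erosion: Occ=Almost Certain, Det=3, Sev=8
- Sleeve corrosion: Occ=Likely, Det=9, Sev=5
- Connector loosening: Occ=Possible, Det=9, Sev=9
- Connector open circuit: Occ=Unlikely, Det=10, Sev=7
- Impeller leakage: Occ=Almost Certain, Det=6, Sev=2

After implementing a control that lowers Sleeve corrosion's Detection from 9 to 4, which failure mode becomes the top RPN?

Connector loosening

RPN = Severity × Occurrence × Detection:
  Pin blockage: 1 × 1 × 9 = 9
  Bushing overheating: 8 × 3 × 4 = 96
  Impeller erosion: 8 × 9 × 3 = 216
  Sleeve corrosion: 5 × 7 × 9 = 315
  Connector loosening: 9 × 5 × 9 = 405
  Connector open circuit: 7 × 3 × 10 = 210
  Impeller leakage: 2 × 9 × 6 = 108
After action: Sleeve corrosion → 5 × 7 × 4 = 140.
Revised RPNs: Connector loosening=405, Impeller erosion=216, Connector open circuit=210, Sleeve corrosion=140, Impeller leakage=108, Bushing overheating=96, Pin blockage=9.
Highest is now Connector loosening (405).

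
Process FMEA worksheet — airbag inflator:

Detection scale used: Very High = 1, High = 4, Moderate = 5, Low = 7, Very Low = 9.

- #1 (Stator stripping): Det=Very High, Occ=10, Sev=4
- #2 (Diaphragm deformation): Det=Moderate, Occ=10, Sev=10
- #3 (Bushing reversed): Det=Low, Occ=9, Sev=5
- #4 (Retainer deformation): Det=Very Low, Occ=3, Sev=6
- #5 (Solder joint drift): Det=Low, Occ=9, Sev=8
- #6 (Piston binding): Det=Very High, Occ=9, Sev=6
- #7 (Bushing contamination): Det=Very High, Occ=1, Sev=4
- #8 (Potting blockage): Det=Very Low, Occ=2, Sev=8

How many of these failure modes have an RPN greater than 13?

RPN = Severity × Occurrence × Detection:
  #1: 4 × 10 × 1 = 40
  #2: 10 × 10 × 5 = 500
  #3: 5 × 9 × 7 = 315
  #4: 6 × 3 × 9 = 162
  #5: 8 × 9 × 7 = 504
  #6: 6 × 9 × 1 = 54
  #7: 4 × 1 × 1 = 4
  #8: 8 × 2 × 9 = 144
Modes with RPN > 13: #1 (40), #2 (500), #3 (315), #4 (162), #5 (504), #6 (54), #8 (144) → 7.

7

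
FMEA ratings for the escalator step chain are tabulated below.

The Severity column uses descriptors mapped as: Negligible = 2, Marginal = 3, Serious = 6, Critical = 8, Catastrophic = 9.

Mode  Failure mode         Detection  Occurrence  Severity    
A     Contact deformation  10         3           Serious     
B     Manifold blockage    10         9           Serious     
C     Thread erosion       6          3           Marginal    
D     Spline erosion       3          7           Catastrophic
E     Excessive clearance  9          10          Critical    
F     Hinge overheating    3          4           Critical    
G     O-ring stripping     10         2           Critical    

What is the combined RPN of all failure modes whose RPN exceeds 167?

1629

RPN = Severity × Occurrence × Detection:
  A: 6 × 3 × 10 = 180
  B: 6 × 9 × 10 = 540
  C: 3 × 3 × 6 = 54
  D: 9 × 7 × 3 = 189
  E: 8 × 10 × 9 = 720
  F: 8 × 4 × 3 = 96
  G: 8 × 2 × 10 = 160
RPN > 167: A (180), B (540), D (189), E (720).
Sum: 180 + 540 + 189 + 720 = 1629.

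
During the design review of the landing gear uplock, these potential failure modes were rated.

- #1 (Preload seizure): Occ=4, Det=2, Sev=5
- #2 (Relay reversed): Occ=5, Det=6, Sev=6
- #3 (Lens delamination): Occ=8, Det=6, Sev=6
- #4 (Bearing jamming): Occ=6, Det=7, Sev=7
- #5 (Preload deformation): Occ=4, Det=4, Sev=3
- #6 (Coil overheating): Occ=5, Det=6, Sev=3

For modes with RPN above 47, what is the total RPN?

RPN = Severity × Occurrence × Detection:
  #1: 5 × 4 × 2 = 40
  #2: 6 × 5 × 6 = 180
  #3: 6 × 8 × 6 = 288
  #4: 7 × 6 × 7 = 294
  #5: 3 × 4 × 4 = 48
  #6: 3 × 5 × 6 = 90
RPN > 47: #2 (180), #3 (288), #4 (294), #5 (48), #6 (90).
Sum: 180 + 288 + 294 + 48 + 90 = 900.

900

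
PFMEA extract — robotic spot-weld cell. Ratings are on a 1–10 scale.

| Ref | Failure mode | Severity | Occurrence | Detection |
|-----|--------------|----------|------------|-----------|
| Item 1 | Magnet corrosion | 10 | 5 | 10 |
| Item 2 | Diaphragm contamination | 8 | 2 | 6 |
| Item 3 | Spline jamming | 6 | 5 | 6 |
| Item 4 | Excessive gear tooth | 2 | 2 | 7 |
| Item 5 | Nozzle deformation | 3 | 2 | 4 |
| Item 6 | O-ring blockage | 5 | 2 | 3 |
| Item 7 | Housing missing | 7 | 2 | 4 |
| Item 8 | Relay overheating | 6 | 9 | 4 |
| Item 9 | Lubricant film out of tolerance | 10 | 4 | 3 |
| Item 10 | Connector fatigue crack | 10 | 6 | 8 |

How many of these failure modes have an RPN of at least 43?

7

RPN = Severity × Occurrence × Detection:
  Item 1: 10 × 5 × 10 = 500
  Item 2: 8 × 2 × 6 = 96
  Item 3: 6 × 5 × 6 = 180
  Item 4: 2 × 2 × 7 = 28
  Item 5: 3 × 2 × 4 = 24
  Item 6: 5 × 2 × 3 = 30
  Item 7: 7 × 2 × 4 = 56
  Item 8: 6 × 9 × 4 = 216
  Item 9: 10 × 4 × 3 = 120
  Item 10: 10 × 6 × 8 = 480
Modes with RPN ≥ 43: Item 1 (500), Item 2 (96), Item 3 (180), Item 7 (56), Item 8 (216), Item 9 (120), Item 10 (480) → 7.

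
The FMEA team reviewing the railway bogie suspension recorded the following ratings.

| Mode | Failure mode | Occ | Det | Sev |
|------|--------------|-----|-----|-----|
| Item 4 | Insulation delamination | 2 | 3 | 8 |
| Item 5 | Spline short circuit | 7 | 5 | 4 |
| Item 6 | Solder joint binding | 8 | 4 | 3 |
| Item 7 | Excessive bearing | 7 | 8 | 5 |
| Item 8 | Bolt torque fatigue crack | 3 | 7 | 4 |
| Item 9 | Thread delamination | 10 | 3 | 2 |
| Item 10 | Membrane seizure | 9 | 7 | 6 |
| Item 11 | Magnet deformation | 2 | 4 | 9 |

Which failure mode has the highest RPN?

Item 10

RPN = Severity × Occurrence × Detection:
  Item 4: 8 × 2 × 3 = 48
  Item 5: 4 × 7 × 5 = 140
  Item 6: 3 × 8 × 4 = 96
  Item 7: 5 × 7 × 8 = 280
  Item 8: 4 × 3 × 7 = 84
  Item 9: 2 × 10 × 3 = 60
  Item 10: 6 × 9 × 7 = 378
  Item 11: 9 × 2 × 4 = 72
Highest RPN is 378 → Item 10.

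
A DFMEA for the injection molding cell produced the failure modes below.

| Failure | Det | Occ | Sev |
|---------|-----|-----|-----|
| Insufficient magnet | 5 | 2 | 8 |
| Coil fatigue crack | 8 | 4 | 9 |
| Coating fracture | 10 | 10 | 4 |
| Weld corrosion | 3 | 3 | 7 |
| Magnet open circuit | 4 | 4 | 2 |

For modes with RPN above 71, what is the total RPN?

RPN = Severity × Occurrence × Detection:
  Insufficient magnet: 8 × 2 × 5 = 80
  Coil fatigue crack: 9 × 4 × 8 = 288
  Coating fracture: 4 × 10 × 10 = 400
  Weld corrosion: 7 × 3 × 3 = 63
  Magnet open circuit: 2 × 4 × 4 = 32
RPN > 71: Insufficient magnet (80), Coil fatigue crack (288), Coating fracture (400).
Sum: 80 + 288 + 400 = 768.

768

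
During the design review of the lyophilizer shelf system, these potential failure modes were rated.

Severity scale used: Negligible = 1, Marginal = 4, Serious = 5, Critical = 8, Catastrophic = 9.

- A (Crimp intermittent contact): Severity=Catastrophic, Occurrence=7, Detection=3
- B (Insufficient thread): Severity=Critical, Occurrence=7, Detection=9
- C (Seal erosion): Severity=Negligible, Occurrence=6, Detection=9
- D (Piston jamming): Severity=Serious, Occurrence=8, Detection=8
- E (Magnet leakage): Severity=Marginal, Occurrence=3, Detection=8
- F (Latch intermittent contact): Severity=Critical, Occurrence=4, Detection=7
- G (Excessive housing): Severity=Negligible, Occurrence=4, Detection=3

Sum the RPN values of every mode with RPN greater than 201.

1048

RPN = Severity × Occurrence × Detection:
  A: 9 × 7 × 3 = 189
  B: 8 × 7 × 9 = 504
  C: 1 × 6 × 9 = 54
  D: 5 × 8 × 8 = 320
  E: 4 × 3 × 8 = 96
  F: 8 × 4 × 7 = 224
  G: 1 × 4 × 3 = 12
RPN > 201: B (504), D (320), F (224).
Sum: 504 + 320 + 224 = 1048.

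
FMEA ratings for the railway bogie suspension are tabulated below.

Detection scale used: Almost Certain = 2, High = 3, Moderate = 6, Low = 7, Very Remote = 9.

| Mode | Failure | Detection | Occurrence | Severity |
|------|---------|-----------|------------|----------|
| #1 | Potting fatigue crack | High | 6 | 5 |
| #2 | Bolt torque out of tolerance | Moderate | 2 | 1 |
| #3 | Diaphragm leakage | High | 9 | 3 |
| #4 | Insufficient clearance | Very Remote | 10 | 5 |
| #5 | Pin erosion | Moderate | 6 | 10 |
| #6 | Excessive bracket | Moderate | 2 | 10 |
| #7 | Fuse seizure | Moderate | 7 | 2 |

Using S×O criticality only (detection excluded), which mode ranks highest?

#5

Criticality = Severity × Occurrence:
  #1: 5 × 6 = 30
  #2: 1 × 2 = 2
  #3: 3 × 9 = 27
  #4: 5 × 10 = 50
  #5: 10 × 6 = 60
  #6: 10 × 2 = 20
  #7: 2 × 7 = 14
Highest criticality is 60 → #5.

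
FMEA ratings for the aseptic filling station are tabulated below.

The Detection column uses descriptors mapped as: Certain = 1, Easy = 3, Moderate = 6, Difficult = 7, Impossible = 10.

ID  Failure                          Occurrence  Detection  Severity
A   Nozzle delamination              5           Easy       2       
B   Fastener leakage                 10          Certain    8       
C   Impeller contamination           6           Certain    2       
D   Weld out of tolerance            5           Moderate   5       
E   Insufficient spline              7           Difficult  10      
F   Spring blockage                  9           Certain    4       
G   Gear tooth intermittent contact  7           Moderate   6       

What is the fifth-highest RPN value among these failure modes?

RPN = Severity × Occurrence × Detection:
  A: 2 × 5 × 3 = 30
  B: 8 × 10 × 1 = 80
  C: 2 × 6 × 1 = 12
  D: 5 × 5 × 6 = 150
  E: 10 × 7 × 7 = 490
  F: 4 × 9 × 1 = 36
  G: 6 × 7 × 6 = 252
Sorted descending: 490, 252, 150, 80, 36, 30, 12.
The fifth-highest RPN is 36 (F).

36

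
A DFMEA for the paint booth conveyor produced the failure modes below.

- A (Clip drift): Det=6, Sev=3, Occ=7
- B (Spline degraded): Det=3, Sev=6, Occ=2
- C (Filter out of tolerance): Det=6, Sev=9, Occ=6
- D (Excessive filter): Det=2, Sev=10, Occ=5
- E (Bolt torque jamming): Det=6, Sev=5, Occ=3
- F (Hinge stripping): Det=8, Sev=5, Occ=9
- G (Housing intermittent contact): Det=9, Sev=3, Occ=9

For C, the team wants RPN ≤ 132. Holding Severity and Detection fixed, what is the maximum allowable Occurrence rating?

C: S=9, O=6, D=6 → current RPN = 324.
Fixed product = 54. Need 54 × O ≤ 132, so O ≤ 132/54 = 2.44.
Maximum integer Occurrence rating = 2 (gives RPN 108; O=3 would give 162 > 132).

2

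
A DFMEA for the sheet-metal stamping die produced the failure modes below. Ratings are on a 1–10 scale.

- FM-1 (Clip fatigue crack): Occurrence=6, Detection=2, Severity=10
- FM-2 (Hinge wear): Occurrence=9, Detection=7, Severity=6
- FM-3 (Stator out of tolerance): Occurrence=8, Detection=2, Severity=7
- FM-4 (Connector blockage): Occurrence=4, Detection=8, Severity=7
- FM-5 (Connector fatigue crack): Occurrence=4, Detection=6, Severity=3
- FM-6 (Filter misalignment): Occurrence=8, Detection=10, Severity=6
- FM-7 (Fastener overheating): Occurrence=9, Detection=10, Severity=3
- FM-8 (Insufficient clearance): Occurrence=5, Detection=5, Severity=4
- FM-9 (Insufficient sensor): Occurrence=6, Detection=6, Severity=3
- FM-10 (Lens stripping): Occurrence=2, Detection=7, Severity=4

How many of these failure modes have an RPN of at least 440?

RPN = Severity × Occurrence × Detection:
  FM-1: 10 × 6 × 2 = 120
  FM-2: 6 × 9 × 7 = 378
  FM-3: 7 × 8 × 2 = 112
  FM-4: 7 × 4 × 8 = 224
  FM-5: 3 × 4 × 6 = 72
  FM-6: 6 × 8 × 10 = 480
  FM-7: 3 × 9 × 10 = 270
  FM-8: 4 × 5 × 5 = 100
  FM-9: 3 × 6 × 6 = 108
  FM-10: 4 × 2 × 7 = 56
Modes with RPN ≥ 440: FM-6 (480) → 1.

1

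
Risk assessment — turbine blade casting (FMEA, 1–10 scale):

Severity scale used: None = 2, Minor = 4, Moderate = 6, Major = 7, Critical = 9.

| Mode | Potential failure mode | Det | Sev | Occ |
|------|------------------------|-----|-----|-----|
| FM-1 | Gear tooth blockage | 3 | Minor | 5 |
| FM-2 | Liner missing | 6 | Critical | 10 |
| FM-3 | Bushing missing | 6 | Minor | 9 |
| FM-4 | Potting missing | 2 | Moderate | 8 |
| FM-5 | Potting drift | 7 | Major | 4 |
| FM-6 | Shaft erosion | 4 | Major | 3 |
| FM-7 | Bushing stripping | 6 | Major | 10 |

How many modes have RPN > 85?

5

RPN = Severity × Occurrence × Detection:
  FM-1: 4 × 5 × 3 = 60
  FM-2: 9 × 10 × 6 = 540
  FM-3: 4 × 9 × 6 = 216
  FM-4: 6 × 8 × 2 = 96
  FM-5: 7 × 4 × 7 = 196
  FM-6: 7 × 3 × 4 = 84
  FM-7: 7 × 10 × 6 = 420
Modes with RPN > 85: FM-2 (540), FM-3 (216), FM-4 (96), FM-5 (196), FM-7 (420) → 5.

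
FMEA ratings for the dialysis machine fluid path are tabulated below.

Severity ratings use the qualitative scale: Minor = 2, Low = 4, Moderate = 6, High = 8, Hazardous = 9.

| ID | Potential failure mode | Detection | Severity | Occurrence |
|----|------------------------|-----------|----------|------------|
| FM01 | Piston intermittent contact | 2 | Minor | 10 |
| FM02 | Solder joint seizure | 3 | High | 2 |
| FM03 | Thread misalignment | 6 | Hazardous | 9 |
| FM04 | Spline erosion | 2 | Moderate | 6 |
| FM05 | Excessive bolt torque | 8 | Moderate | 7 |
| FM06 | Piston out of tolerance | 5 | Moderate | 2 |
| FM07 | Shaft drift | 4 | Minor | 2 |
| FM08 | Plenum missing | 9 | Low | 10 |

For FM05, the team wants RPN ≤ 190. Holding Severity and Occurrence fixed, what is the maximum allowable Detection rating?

4

FM05: S=6, O=7, D=8 → current RPN = 336.
Fixed product = 42. Need 42 × D ≤ 190, so D ≤ 190/42 = 4.52.
Maximum integer Detection rating = 4 (gives RPN 168; D=5 would give 210 > 190).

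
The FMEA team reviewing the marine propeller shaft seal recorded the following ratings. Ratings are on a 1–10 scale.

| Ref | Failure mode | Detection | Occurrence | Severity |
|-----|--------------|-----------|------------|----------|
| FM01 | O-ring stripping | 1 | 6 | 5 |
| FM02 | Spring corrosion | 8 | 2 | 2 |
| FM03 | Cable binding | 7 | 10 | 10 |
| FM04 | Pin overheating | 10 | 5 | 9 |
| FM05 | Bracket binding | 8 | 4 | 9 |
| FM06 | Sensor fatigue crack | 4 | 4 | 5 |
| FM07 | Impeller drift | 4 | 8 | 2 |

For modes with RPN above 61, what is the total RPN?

1582

RPN = Severity × Occurrence × Detection:
  FM01: 5 × 6 × 1 = 30
  FM02: 2 × 2 × 8 = 32
  FM03: 10 × 10 × 7 = 700
  FM04: 9 × 5 × 10 = 450
  FM05: 9 × 4 × 8 = 288
  FM06: 5 × 4 × 4 = 80
  FM07: 2 × 8 × 4 = 64
RPN > 61: FM03 (700), FM04 (450), FM05 (288), FM06 (80), FM07 (64).
Sum: 700 + 450 + 288 + 80 + 64 = 1582.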